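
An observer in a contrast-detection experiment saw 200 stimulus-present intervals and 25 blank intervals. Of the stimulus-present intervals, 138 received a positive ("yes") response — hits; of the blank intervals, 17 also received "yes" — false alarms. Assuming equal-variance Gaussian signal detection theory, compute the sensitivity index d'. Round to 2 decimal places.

H = 138/200 = 0.6900
FA = 17/25 = 0.6800
z(0.6900) = 0.496, z(0.6800) = 0.468
d' = z(H) − z(FA) = 0.496 − 0.468 = 0.028

d' = 0.03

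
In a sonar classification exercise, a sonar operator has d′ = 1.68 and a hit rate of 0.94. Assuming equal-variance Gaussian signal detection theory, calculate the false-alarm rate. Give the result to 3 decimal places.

false-alarm rate = 0.450

z(hit rate) = z(0.94) = 1.5548
z(FA) = z(H) − d' = 1.5548 − 1.68 = -0.1252
false-alarm rate = Φ(-0.1252) = 0.4502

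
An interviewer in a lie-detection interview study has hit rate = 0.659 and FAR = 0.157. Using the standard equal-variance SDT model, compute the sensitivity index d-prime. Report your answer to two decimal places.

Φ⁻¹(H) = 0.410
Φ⁻¹(FA) = -1.007
d' = z(H) − z(FA) = 0.410 − (-1.007) = 1.417

d-prime = 1.42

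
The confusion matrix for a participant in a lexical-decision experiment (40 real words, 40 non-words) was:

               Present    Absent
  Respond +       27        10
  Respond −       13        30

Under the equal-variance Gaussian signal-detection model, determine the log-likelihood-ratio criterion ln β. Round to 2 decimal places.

ln β = 0.12

H = 27/40 = 0.6750
FA = 10/40 = 0.2500
z(H) = z(0.6750) = 0.454
z(FA) = z(0.2500) = -0.674
ln β = −½·[z(H)² − z(FA)²] = −0.5 × (0.206 − 0.454) = 0.124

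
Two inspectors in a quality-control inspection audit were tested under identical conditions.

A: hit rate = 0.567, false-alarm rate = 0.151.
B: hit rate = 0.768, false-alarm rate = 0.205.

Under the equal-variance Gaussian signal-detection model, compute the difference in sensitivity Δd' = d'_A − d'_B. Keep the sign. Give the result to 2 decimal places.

A: z(0.567) = 0.169, z(0.151) = -1.032, d' = 1.201
B: z(0.768) = 0.732, z(0.205) = -0.824, d' = 1.556
Δd' = d'_A − d'_B = 1.201 − 1.556 = -0.355
B has the higher sensitivity.

Δd' = -0.36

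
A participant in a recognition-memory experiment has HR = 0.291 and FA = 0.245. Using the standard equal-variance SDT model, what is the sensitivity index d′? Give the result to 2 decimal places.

d′ = 0.14

z(H) = -0.550
z(FA) = -0.690
d' = z(H) − z(FA) = -0.550 − (-0.690) = 0.140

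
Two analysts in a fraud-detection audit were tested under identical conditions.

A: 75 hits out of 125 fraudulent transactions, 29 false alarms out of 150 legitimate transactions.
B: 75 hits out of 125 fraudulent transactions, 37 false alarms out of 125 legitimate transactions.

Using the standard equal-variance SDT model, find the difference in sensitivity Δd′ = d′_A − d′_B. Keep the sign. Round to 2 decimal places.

A: z(0.6000) = 0.253, z(0.1933) = -0.866, d' = 1.119
B: z(0.6000) = 0.253, z(0.2960) = -0.536, d' = 0.789
Δd' = d'_A − d'_B = 1.119 − 0.789 = 0.330
A has the higher sensitivity.

Δd′ = 0.33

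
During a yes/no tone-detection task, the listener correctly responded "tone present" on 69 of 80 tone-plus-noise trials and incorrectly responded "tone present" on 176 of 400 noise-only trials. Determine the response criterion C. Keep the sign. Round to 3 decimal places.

C = -0.470

H = 69/80 = 0.8625
FA = 176/400 = 0.4400
Φ⁻¹(H) = 1.0916
Φ⁻¹(FA) = -0.1510
c = −½·[z(H) + z(FA)] = −0.5 × (1.0916 + (-0.1510)) = -0.4703
c < 0: the listener has a liberal response bias.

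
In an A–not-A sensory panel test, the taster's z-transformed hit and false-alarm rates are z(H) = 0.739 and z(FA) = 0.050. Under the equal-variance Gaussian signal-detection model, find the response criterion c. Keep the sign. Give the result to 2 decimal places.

c = −½·[z(H) + z(FA)] = −½·(0.739 + 0.050) = -0.3945

c = -0.39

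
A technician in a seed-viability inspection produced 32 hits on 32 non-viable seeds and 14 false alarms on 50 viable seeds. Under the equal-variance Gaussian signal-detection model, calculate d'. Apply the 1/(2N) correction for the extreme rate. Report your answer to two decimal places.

The hit rate is 32/32 = 1, so apply the 1/(2N) correction: H → 1 − 1/(2·32) = 0.98438.
z(H) = z(0.98438) = 2.154
z(FA) = z(0.28000) = -0.583
d' = 2.154 − (-0.583) = 2.737

d' = 2.74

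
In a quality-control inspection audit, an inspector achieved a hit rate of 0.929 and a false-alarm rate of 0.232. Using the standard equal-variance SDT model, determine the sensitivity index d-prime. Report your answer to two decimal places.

z(H) = z(0.929) = 1.468
z(FA) = z(0.232) = -0.732
d' = z(H) − z(FA) = 1.468 − (-0.732) = 2.200

d-prime = 2.20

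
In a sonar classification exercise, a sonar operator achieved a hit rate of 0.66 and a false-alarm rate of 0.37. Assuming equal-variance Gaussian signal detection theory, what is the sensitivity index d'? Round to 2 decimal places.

z(H) = z(0.66) = 0.412
z(FA) = z(0.37) = -0.332
d' = z(H) − z(FA) = 0.412 − (-0.332) = 0.744

d' = 0.74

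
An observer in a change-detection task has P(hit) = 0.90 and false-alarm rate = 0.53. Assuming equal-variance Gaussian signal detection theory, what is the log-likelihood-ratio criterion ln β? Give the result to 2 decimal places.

ln β = -0.82

Φ⁻¹(H) = 1.282
Φ⁻¹(FA) = 0.075
ln β = −½·[z(H)² − z(FA)²] = −0.5 × (1.644 − 0.006) = -0.819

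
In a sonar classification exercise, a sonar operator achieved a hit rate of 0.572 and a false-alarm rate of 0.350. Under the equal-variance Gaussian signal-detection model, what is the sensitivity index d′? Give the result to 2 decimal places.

d′ = 0.57

Φ⁻¹(0.572) = 0.1815, Φ⁻¹(0.350) = -0.3853
d' = z(H) − z(FA) = 0.1815 − (-0.3853) = 0.5668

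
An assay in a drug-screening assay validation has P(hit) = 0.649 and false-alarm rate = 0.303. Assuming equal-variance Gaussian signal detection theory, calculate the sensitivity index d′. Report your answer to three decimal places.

z(H) = z(0.649) = 0.3826
z(FA) = z(0.303) = -0.5158
d' = z(H) − z(FA) = 0.3826 − (-0.5158) = 0.8984

d′ = 0.898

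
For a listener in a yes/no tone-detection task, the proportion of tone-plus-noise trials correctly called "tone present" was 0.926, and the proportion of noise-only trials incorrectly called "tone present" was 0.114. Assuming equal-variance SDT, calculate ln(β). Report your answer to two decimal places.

ln β = -0.32

z(0.926) = 1.447, z(0.114) = -1.206
ln β = −½·[z(H)² − z(FA)²] = −0.5 × (2.094 − 1.454) = -0.320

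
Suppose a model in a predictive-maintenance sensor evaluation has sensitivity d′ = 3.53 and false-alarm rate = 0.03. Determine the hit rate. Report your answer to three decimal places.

z(false-alarm rate) = z(0.03) = -1.8808
z(H) = z(FA) + d' = -1.8808 + 3.53 = 1.6492
hit rate = Φ(1.6492) = 0.9504

hit rate = 0.950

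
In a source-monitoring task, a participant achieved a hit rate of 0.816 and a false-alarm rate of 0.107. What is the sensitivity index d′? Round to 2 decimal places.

Φ⁻¹(H) = 0.9002
Φ⁻¹(FA) = -1.2426
d' = z(H) − z(FA) = 0.9002 − (-1.2426) = 2.1428

d′ = 2.14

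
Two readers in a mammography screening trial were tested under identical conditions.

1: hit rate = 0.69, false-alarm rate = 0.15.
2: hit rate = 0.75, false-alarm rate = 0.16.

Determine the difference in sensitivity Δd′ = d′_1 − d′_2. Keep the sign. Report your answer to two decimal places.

Δd′ = -0.14

1: z(0.69) = 0.496, z(0.15) = -1.036, d' = 1.532
2: z(0.75) = 0.674, z(0.16) = -0.994, d' = 1.668
Δd' = d'_1 − d'_2 = 1.532 − 1.668 = -0.136
2 has the higher sensitivity.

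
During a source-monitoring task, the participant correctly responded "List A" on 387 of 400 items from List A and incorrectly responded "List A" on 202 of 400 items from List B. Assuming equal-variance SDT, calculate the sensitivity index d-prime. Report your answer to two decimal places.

d-prime = 1.83

H = 387/400 = 0.9675
FA = 202/400 = 0.5050
z(0.9675) = 1.845, z(0.5050) = 0.013
d' = z(H) − z(FA) = 1.845 − 0.013 = 1.832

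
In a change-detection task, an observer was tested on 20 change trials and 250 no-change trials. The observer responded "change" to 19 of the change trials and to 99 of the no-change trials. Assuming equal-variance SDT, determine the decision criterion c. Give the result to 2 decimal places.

c = -0.69

H = 19/20 = 0.9500
FA = 99/250 = 0.3960
Φ⁻¹(H) = 1.645
Φ⁻¹(FA) = -0.264
c = −½·[z(H) + z(FA)] = −0.5 × (1.645 + (-0.264)) = -0.6905
c < 0: the observer has a liberal response bias.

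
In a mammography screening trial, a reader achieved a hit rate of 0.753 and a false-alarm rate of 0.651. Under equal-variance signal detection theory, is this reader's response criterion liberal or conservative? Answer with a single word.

liberal

z(H) = 0.684, z(FA) = 0.388
c = −½·(z(H) + z(FA)) = -0.536
c < 0 → liberal criterion (biased toward responding “yes”).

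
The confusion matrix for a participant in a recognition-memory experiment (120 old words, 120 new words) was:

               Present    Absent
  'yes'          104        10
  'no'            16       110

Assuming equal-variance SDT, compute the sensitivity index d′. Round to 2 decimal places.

H = 104/120 = 0.8667
FA = 10/120 = 0.0833
z(H) = z(0.8667) = 1.111
z(FA) = z(0.0833) = -1.383
d' = z(H) − z(FA) = 1.111 − (-1.383) = 2.494

d′ = 2.49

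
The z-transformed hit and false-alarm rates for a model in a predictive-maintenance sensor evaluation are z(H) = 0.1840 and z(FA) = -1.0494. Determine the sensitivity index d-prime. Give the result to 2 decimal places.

d-prime = 1.23

d' = z(H) − z(FA) = 0.1840 − (-1.0494) = 1.2334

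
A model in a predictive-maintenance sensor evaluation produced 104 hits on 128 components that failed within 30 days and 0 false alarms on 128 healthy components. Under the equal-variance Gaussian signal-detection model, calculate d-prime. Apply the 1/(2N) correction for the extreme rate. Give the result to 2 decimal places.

d-prime = 3.55

The false-alarm rate is 0/128 = 0, so apply the 1/(2N) correction: FA → 1/(2·128) = 0.00391.
z(H) = z(0.81250) = 0.887
z(FA) = z(0.00391) = -2.660
d' = 0.887 − (-2.660) = 3.547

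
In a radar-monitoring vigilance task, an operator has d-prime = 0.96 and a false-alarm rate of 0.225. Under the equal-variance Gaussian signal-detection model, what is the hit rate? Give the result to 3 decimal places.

hit rate = 0.581

z(false-alarm rate) = z(0.225) = -0.7554
z(H) = z(FA) + d' = -0.7554 + 0.96 = 0.2046
hit rate = Φ(0.2046) = 0.5811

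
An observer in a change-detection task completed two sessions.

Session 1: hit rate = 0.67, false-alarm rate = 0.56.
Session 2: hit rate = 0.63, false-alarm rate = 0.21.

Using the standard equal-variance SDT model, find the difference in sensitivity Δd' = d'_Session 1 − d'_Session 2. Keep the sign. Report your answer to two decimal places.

Session 1: z(0.67) = 0.440, z(0.56) = 0.151, d' = 0.289
Session 2: z(0.63) = 0.332, z(0.21) = -0.806, d' = 1.138
Δd' = d'_Session 1 − d'_Session 2 = 0.289 − 1.138 = -0.849
Session 2 has the higher sensitivity.

Δd' = -0.85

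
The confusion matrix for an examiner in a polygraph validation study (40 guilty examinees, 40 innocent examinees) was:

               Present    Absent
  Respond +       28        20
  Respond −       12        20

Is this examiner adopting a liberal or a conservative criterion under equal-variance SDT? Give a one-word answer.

z(H) = 0.524, z(FA) = 0.000
c = −½·(z(H) + z(FA)) = -0.262
c < 0 → liberal criterion (biased toward responding “yes”).

liberal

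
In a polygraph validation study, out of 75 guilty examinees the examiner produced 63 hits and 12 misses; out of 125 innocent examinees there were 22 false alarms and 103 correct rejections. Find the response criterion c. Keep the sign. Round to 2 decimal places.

H = 63/75 = 0.8400
FA = 22/125 = 0.1760
z(H) = z(0.8400) = 0.994
z(FA) = z(0.1760) = -0.931
c = −½·[z(H) + z(FA)] = −0.5 × (0.994 + (-0.931)) = -0.0315

c = -0.03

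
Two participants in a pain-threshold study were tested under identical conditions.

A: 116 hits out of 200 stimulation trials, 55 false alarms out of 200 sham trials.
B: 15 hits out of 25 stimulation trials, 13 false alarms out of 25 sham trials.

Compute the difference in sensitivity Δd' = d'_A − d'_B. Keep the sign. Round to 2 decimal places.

A: z(0.5800) = 0.202, z(0.2750) = -0.598, d' = 0.800
B: z(0.6000) = 0.253, z(0.5200) = 0.050, d' = 0.203
Δd' = d'_A − d'_B = 0.800 − 0.203 = 0.597
A has the higher sensitivity.

Δd' = 0.60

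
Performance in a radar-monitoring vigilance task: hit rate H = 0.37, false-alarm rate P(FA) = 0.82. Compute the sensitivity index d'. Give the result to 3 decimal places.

Φ⁻¹(0.37) = -0.3319, Φ⁻¹(0.82) = 0.9154
d' = z(H) − z(FA) = -0.3319 − 0.9154 = -1.2473

d' = -1.247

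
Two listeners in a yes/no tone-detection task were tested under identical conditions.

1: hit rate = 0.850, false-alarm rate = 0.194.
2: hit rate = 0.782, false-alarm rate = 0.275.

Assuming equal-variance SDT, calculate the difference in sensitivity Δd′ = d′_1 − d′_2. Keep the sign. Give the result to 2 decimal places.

Δd′ = 0.52

1: z(0.850) = 1.036, z(0.194) = -0.863, d' = 1.899
2: z(0.782) = 0.779, z(0.275) = -0.598, d' = 1.377
Δd' = d'_1 − d'_2 = 1.899 − 1.377 = 0.522
1 has the higher sensitivity.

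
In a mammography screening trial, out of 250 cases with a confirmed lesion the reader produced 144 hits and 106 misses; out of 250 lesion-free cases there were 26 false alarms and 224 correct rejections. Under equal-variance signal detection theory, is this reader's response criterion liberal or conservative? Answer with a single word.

z(H) = 0.192, z(FA) = -1.259
c = −½·(z(H) + z(FA)) = 0.5335
c > 0 → conservative criterion (biased toward responding “no”).

conservative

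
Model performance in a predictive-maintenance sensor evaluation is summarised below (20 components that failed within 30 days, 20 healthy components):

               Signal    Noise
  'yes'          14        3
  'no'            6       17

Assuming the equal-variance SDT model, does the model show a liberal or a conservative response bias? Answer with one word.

z(H) = 0.524, z(FA) = -1.036
c = −½·(z(H) + z(FA)) = 0.256
c > 0 → conservative criterion (biased toward responding “no”).

conservative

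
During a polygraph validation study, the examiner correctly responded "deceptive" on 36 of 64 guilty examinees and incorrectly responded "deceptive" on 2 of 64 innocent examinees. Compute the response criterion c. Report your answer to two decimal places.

H = 36/64 = 0.5625
FA = 2/64 = 0.0312
z(H) = 0.1573
z(FA) = -1.8634
c = −½·[z(H) + z(FA)] = −0.5 × (0.1573 + (-1.8634)) = 0.85305
c > 0: the examiner has a conservative response bias.

c = 0.85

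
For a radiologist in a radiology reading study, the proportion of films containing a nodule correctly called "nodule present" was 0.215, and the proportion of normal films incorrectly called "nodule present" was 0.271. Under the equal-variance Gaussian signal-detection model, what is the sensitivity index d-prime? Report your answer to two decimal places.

d-prime = -0.18

z(H) = -0.7892
z(FA) = -0.6098
d' = z(H) − z(FA) = -0.7892 − (-0.6098) = -0.1794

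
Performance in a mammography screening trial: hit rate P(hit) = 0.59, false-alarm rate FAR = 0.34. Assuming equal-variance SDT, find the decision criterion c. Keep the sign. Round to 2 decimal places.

z(H) = z(0.59) = 0.2275
z(FA) = z(0.34) = -0.4125
c = −½·[z(H) + z(FA)] = −0.5 × (0.2275 + (-0.4125)) = 0.0925

c = 0.09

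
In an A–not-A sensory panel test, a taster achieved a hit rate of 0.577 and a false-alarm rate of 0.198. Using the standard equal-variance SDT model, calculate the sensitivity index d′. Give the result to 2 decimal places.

z(H) = z(0.577) = 0.1942
z(FA) = z(0.198) = -0.8488
d' = z(H) − z(FA) = 0.1942 − (-0.8488) = 1.0430

d′ = 1.04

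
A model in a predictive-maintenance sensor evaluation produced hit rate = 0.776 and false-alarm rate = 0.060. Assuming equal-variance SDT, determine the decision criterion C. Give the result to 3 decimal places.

Φ⁻¹(0.776) = 0.7588, Φ⁻¹(0.060) = -1.5548
c = −½·[z(H) + z(FA)] = −0.5 × (0.7588 + (-1.5548)) = 0.3980
c > 0: the model has a conservative response bias.

C = 0.398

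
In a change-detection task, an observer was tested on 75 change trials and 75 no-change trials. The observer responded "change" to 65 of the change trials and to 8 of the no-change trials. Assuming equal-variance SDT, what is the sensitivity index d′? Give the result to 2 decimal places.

d′ = 2.36

H = 65/75 = 0.8667
FA = 8/75 = 0.1067
z(0.8667) = 1.1109, z(0.1067) = -1.2443
d' = z(H) − z(FA) = 1.1109 − (-1.2443) = 2.3552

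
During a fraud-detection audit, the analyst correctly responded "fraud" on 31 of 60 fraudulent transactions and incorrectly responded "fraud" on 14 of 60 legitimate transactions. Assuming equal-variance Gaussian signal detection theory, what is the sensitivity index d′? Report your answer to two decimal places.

d′ = 0.77

H = 31/60 = 0.5167
FA = 14/60 = 0.2333
z(H) = 0.0419
z(FA) = -0.7280
d' = z(H) − z(FA) = 0.0419 − (-0.7280) = 0.7699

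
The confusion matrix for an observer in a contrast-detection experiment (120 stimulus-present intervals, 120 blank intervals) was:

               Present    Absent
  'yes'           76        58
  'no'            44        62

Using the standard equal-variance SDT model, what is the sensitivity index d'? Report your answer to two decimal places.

d' = 0.38

H = 76/120 = 0.6333
FA = 58/120 = 0.4833
z(H) = z(0.6333) = 0.341
z(FA) = z(0.4833) = -0.042
d' = z(H) − z(FA) = 0.341 − (-0.042) = 0.383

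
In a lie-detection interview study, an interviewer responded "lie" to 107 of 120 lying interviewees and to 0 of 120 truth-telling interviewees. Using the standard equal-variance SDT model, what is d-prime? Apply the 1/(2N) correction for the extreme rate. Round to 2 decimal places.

The false-alarm rate is 0/120 = 0, so apply the 1/(2N) correction: FA → 1/(2·120) = 0.00417.
z(H) = z(0.89167) = 1.235
z(FA) = z(0.00417) = -2.638
d' = 1.235 − (-2.638) = 3.873

d-prime = 3.87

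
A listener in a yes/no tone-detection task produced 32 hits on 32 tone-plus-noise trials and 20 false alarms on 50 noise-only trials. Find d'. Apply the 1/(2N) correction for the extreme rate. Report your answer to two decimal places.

d' = 2.41

The hit rate is 32/32 = 1, so apply the 1/(2N) correction: H → 1 − 1/(2·32) = 0.98438.
z(H) = z(0.98438) = 2.154
z(FA) = z(0.40000) = -0.253
d' = 2.154 − (-0.253) = 2.407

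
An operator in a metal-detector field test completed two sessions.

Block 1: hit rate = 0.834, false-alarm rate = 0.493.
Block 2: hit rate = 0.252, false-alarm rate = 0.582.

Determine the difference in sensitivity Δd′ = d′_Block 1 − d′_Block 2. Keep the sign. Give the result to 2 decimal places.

Block 1: z(0.834) = 0.970, z(0.493) = -0.018, d' = 0.988
Block 2: z(0.252) = -0.668, z(0.582) = 0.207, d' = -0.875
Δd' = d'_Block 1 − d'_Block 2 = 0.988 − (-0.875) = 1.863
Block 1 has the higher sensitivity.

Δd′ = 1.86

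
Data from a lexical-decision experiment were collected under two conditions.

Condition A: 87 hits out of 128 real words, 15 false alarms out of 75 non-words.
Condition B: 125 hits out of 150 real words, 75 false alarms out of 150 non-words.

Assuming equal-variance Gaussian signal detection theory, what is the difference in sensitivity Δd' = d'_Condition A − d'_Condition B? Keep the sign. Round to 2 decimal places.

Δd' = 0.34

Condition A: z(0.6797) = 0.467, z(0.2000) = -0.842, d' = 1.309
Condition B: z(0.8333) = 0.967, z(0.5000) = 0.000, d' = 0.967
Δd' = d'_Condition A − d'_Condition B = 1.309 − 0.967 = 0.342
Condition A has the higher sensitivity.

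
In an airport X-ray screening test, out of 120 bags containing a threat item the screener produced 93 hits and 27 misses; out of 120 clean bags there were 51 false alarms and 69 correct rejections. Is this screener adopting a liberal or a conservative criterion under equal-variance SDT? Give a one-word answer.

z(H) = 0.755, z(FA) = -0.189
c = −½·(z(H) + z(FA)) = -0.283
c < 0 → liberal criterion (biased toward responding “yes”).

liberal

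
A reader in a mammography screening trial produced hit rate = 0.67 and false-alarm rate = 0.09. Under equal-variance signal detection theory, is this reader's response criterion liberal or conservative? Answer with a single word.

conservative

z(H) = 0.440, z(FA) = -1.341
c = −½·(z(H) + z(FA)) = 0.4505
c > 0 → conservative criterion (biased toward responding “no”).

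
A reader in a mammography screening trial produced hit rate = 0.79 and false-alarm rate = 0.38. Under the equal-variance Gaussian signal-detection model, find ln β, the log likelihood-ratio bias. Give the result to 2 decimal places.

z(H) = 0.806
z(FA) = -0.305
ln β = −½·[z(H)² − z(FA)²] = −0.5 × (0.650 − 0.093) = -0.2785

ln β = -0.28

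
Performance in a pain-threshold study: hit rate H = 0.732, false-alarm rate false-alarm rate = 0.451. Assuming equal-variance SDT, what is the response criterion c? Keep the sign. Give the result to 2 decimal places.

Φ⁻¹(H) = Φ⁻¹(0.732) = 0.6189
Φ⁻¹(FA) = Φ⁻¹(0.451) = -0.1231
c = −½·[z(H) + z(FA)] = −0.5 × (0.6189 + (-0.1231)) = -0.2479
c < 0: the participant has a liberal response bias.

c = -0.25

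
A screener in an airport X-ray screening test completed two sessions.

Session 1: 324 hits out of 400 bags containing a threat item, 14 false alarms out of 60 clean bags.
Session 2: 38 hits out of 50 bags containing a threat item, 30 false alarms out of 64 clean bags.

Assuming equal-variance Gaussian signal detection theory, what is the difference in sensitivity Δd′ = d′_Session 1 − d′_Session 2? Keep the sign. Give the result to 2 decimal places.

Δd′ = 0.82

Session 1: z(0.8100) = 0.878, z(0.2333) = -0.728, d' = 1.606
Session 2: z(0.7600) = 0.706, z(0.4688) = -0.078, d' = 0.784
Δd' = d'_Session 1 − d'_Session 2 = 1.606 − 0.784 = 0.822
Session 1 has the higher sensitivity.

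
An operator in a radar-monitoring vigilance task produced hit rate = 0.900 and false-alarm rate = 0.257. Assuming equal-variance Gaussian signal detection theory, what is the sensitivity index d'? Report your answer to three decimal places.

z(H) = z(0.900) = 1.2816
z(FA) = z(0.257) = -0.6526
d' = z(H) − z(FA) = 1.2816 − (-0.6526) = 1.9342

d' = 1.934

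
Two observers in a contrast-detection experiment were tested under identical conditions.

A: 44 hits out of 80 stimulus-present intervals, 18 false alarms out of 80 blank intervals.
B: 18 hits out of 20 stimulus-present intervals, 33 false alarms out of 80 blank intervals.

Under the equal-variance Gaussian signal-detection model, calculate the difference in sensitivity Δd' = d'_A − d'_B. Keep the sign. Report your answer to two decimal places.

A: z(0.5500) = 0.126, z(0.2250) = -0.755, d' = 0.881
B: z(0.9000) = 1.282, z(0.4125) = -0.221, d' = 1.503
Δd' = d'_A − d'_B = 0.881 − 1.503 = -0.622
B has the higher sensitivity.

Δd' = -0.62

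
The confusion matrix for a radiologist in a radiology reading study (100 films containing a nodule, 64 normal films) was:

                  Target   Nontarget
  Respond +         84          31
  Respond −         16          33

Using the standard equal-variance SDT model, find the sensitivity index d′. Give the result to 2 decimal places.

H = 84/100 = 0.8400
FA = 31/64 = 0.4844
z(0.8400) = 0.994, z(0.4844) = -0.039
d' = z(H) − z(FA) = 0.994 − (-0.039) = 1.033

d′ = 1.03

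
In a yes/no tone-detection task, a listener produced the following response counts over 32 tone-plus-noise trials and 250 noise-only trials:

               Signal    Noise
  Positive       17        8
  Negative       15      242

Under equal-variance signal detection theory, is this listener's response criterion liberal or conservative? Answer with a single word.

z(H) = 0.078, z(FA) = -1.852
c = −½·(z(H) + z(FA)) = 0.887
c > 0 → conservative criterion (biased toward responding “no”).

conservative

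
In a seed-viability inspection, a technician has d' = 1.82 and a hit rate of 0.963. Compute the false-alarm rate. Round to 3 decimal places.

false-alarm rate = 0.487

z(hit rate) = z(0.963) = 1.7866
z(FA) = z(H) − d' = 1.7866 − 1.82 = -0.0334
false-alarm rate = Φ(-0.0334) = 0.4867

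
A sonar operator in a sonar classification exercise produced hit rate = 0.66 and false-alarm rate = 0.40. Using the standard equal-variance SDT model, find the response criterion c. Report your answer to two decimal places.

c = -0.08

z(H) = 0.412
z(FA) = -0.253
c = −½·[z(H) + z(FA)] = −0.5 × (0.412 + (-0.253)) = -0.0795
c < 0: the sonar operator has a liberal response bias.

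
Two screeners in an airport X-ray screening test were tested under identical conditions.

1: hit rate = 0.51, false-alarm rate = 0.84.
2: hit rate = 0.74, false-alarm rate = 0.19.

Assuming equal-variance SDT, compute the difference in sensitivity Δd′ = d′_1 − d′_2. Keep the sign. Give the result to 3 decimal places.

Δd′ = -2.491

1: z(0.51) = 0.0251, z(0.84) = 0.9945, d' = -0.9694
2: z(0.74) = 0.6433, z(0.19) = -0.8779, d' = 1.5212
Δd' = d'_1 − d'_2 = -0.9694 − 1.5212 = -2.4906
2 has the higher sensitivity.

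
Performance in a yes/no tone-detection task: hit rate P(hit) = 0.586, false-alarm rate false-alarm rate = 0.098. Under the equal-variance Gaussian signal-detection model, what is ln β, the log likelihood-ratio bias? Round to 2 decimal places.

z(H) = z(0.586) = 0.217
z(FA) = z(0.098) = -1.293
ln β = −½·[z(H)² − z(FA)²] = −0.5 × (0.047 − 1.672) = 0.8125

ln β = 0.81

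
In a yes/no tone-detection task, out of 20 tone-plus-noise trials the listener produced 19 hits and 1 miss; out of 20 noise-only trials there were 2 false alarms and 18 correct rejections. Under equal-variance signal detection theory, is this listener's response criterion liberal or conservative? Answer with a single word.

liberal

z(H) = 1.645, z(FA) = -1.282
c = −½·(z(H) + z(FA)) = -0.1815
c < 0 → liberal criterion (biased toward responding “yes”).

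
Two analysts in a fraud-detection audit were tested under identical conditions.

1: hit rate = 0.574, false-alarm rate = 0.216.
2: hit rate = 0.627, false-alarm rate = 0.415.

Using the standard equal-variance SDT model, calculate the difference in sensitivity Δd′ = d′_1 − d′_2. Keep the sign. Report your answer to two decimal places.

Δd′ = 0.43

1: z(0.574) = 0.187, z(0.216) = -0.786, d' = 0.973
2: z(0.627) = 0.324, z(0.415) = -0.215, d' = 0.539
Δd' = d'_1 − d'_2 = 0.973 − 0.539 = 0.434
1 has the higher sensitivity.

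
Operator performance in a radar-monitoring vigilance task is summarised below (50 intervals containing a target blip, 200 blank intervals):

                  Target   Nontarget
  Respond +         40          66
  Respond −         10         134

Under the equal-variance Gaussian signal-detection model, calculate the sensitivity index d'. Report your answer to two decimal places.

d' = 1.28

H = 40/50 = 0.8000
FA = 66/200 = 0.3300
z(0.8000) = 0.8416, z(0.3300) = -0.4399
d' = z(H) − z(FA) = 0.8416 − (-0.4399) = 1.2815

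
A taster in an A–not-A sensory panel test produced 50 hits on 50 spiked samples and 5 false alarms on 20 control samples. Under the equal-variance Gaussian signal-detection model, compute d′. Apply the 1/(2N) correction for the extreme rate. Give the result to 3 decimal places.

The hit rate is 50/50 = 1, so apply the 1/(2N) correction: H → 1 − 1/(2·50) = 0.99000.
z(H) = z(0.99000) = 2.3263
z(FA) = z(0.25000) = -0.6745
d' = 2.3263 − (-0.6745) = 3.0008

d′ = 3.001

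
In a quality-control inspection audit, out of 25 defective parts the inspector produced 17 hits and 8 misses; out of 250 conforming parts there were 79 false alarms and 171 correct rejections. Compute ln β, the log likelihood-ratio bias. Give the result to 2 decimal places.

H = 17/25 = 0.6800
FA = 79/250 = 0.3160
z(H) = z(0.6800) = 0.468
z(FA) = z(0.3160) = -0.479
ln β = −½·[z(H)² − z(FA)²] = −0.5 × (0.219 − 0.229) = 0.005

ln β = 0.01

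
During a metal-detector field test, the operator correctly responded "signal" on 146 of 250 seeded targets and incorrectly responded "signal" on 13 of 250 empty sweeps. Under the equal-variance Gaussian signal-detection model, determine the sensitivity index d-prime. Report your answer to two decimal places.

H = 146/250 = 0.5840
FA = 13/250 = 0.0520
z(H) = z(0.5840) = 0.212
z(FA) = z(0.0520) = -1.626
d' = z(H) − z(FA) = 0.212 − (-1.626) = 1.838

d-prime = 1.84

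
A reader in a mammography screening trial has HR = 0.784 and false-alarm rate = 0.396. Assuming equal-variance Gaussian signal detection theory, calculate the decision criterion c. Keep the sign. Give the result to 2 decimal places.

c = -0.26

Φ⁻¹(0.784) = 0.7858, Φ⁻¹(0.396) = -0.2637
c = −½·[z(H) + z(FA)] = −0.5 × (0.7858 + (-0.2637)) = -0.26105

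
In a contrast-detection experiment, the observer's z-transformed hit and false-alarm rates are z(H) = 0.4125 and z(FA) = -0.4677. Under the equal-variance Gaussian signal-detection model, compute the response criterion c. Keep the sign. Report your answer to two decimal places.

c = 0.03

c = −½·[z(H) + z(FA)] = −½·(0.4125 + (-0.4677)) = 0.0276
c > 0: the observer has a conservative response bias.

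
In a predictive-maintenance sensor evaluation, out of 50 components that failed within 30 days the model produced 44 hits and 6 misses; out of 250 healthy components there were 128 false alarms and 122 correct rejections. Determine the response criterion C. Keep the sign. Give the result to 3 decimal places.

C = -0.603

H = 44/50 = 0.8800
FA = 128/250 = 0.5120
z(H) = z(0.8800) = 1.1750
z(FA) = z(0.5120) = 0.0301
c = −½·[z(H) + z(FA)] = −0.5 × (1.1750 + 0.0301) = -0.60255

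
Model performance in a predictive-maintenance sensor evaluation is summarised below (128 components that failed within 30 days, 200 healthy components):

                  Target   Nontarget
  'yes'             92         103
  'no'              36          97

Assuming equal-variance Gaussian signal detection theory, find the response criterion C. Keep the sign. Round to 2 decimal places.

H = 92/128 = 0.7188
FA = 103/200 = 0.5150
z(H) = 0.5793
z(FA) = 0.0376
c = −½·[z(H) + z(FA)] = −0.5 × (0.5793 + 0.0376) = -0.30845
c < 0: the model has a liberal response bias.

C = -0.31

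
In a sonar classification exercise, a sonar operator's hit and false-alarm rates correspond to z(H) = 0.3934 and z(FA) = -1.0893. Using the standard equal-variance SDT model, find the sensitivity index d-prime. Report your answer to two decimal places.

d-prime = 1.48

d' = z(H) − z(FA) = 0.3934 − (-1.0893) = 1.4827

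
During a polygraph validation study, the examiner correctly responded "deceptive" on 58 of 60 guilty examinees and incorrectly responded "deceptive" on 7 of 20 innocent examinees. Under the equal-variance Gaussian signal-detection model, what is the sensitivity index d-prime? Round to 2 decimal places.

H = 58/60 = 0.9667
FA = 7/20 = 0.3500
Φ⁻¹(H) = Φ⁻¹(0.9667) = 1.8344
Φ⁻¹(FA) = Φ⁻¹(0.3500) = -0.3853
d' = z(H) − z(FA) = 1.8344 − (-0.3853) = 2.2197

d-prime = 2.22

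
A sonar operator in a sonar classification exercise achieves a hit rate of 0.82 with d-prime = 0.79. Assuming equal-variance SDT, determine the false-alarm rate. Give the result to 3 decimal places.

z(hit rate) = z(0.82) = 0.9154
z(FA) = z(H) − d' = 0.9154 − 0.79 = 0.1254
false-alarm rate = Φ(0.1254) = 0.5499

false-alarm rate = 0.550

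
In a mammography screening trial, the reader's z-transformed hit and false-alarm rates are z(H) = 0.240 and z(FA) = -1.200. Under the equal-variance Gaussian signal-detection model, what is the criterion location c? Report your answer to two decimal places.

c = 0.48

c = −½·[z(H) + z(FA)] = −½·(0.240 + (-1.200)) = 0.480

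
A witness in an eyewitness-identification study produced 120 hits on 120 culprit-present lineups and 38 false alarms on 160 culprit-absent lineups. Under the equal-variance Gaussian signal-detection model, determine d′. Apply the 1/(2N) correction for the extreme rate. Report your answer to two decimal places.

d′ = 3.35

The hit rate is 120/120 = 1, so apply the 1/(2N) correction: H → 1 − 1/(2·120) = 0.99583.
z(H) = z(0.99583) = 2.638
z(FA) = z(0.23750) = -0.714
d' = 2.638 − (-0.714) = 3.352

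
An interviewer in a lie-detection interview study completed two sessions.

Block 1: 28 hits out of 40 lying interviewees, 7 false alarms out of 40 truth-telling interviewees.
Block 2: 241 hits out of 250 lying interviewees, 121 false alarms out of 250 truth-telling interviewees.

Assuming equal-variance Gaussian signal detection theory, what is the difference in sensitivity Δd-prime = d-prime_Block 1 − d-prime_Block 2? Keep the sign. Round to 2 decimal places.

Δd-prime = -0.38

Block 1: z(0.7000) = 0.524, z(0.1750) = -0.935, d' = 1.459
Block 2: z(0.9640) = 1.799, z(0.4840) = -0.040, d' = 1.839
Δd' = d'_Block 1 − d'_Block 2 = 1.459 − 1.839 = -0.380
Block 2 has the higher sensitivity.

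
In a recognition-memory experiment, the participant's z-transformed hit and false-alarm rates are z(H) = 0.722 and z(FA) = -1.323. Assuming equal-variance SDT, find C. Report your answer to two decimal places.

c = −½·[z(H) + z(FA)] = −½·(0.722 + (-1.323)) = 0.3005

C = 0.30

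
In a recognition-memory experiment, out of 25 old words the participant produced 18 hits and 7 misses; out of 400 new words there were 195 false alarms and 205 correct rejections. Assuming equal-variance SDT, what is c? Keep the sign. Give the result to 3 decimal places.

c = -0.276

H = 18/25 = 0.7200
FA = 195/400 = 0.4875
z(H) = 0.5828
z(FA) = -0.0313
c = −½·[z(H) + z(FA)] = −0.5 × (0.5828 + (-0.0313)) = -0.27575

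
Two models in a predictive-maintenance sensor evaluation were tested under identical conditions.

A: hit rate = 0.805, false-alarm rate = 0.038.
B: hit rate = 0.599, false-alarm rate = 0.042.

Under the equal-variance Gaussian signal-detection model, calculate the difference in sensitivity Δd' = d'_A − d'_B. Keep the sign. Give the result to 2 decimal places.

Δd' = 0.66

A: z(0.805) = 0.860, z(0.038) = -1.774, d' = 2.634
B: z(0.599) = 0.251, z(0.042) = -1.728, d' = 1.979
Δd' = d'_A − d'_B = 2.634 − 1.979 = 0.655
A has the higher sensitivity.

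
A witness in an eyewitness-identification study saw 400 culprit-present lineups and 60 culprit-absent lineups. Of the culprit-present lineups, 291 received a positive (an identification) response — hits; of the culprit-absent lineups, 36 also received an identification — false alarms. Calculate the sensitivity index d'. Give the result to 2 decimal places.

d' = 0.35

H = 291/400 = 0.7275
FA = 36/60 = 0.6000
z(H) = 0.605
z(FA) = 0.253
d' = z(H) − z(FA) = 0.605 − 0.253 = 0.352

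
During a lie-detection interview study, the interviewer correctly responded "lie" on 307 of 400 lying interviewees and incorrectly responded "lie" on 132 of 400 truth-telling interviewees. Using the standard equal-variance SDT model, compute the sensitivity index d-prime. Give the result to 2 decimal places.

H = 307/400 = 0.7675
FA = 132/400 = 0.3300
z(H) = z(0.7675) = 0.731
z(FA) = z(0.3300) = -0.440
d' = z(H) − z(FA) = 0.731 − (-0.440) = 1.171

d-prime = 1.17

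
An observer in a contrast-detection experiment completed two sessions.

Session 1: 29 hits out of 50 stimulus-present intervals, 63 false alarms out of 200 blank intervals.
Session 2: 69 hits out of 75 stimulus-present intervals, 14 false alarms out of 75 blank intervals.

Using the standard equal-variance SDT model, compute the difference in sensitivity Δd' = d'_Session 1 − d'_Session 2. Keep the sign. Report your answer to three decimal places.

Δd' = -1.612

Session 1: z(0.5800) = 0.2019, z(0.3150) = -0.4817, d' = 0.6836
Session 2: z(0.9200) = 1.4051, z(0.1867) = -0.8901, d' = 2.2952
Δd' = d'_Session 1 − d'_Session 2 = 0.6836 − 2.2952 = -1.6116
Session 2 has the higher sensitivity.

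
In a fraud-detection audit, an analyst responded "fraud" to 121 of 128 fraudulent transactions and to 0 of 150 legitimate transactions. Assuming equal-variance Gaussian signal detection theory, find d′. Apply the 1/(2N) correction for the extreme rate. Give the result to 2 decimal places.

The false-alarm rate is 0/150 = 0, so apply the 1/(2N) correction: FA → 1/(2·150) = 0.00333.
z(H) = z(0.94531) = 1.601
z(FA) = z(0.00333) = -2.713
d' = 1.601 − (-2.713) = 4.314

d′ = 4.31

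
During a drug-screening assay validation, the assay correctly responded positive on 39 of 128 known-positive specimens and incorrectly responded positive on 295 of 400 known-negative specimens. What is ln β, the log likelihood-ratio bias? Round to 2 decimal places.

ln β = 0.07

H = 39/128 = 0.3047
FA = 295/400 = 0.7375
Φ⁻¹(H) = Φ⁻¹(0.3047) = -0.511
Φ⁻¹(FA) = Φ⁻¹(0.7375) = 0.636
ln β = −½·[z(H)² − z(FA)²] = −0.5 × (0.261 − 0.404) = 0.0715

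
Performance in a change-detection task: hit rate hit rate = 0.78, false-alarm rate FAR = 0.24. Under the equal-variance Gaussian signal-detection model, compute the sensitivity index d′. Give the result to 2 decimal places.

Φ⁻¹(H) = Φ⁻¹(0.78) = 0.772
Φ⁻¹(FA) = Φ⁻¹(0.24) = -0.706
d' = z(H) − z(FA) = 0.772 − (-0.706) = 1.478

d′ = 1.48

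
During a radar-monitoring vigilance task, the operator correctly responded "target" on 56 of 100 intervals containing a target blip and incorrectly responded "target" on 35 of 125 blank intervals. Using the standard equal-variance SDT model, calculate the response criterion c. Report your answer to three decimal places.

c = 0.216

H = 56/100 = 0.5600
FA = 35/125 = 0.2800
z(H) = z(0.5600) = 0.1510
z(FA) = z(0.2800) = -0.5828
c = −½·[z(H) + z(FA)] = −0.5 × (0.1510 + (-0.5828)) = 0.2159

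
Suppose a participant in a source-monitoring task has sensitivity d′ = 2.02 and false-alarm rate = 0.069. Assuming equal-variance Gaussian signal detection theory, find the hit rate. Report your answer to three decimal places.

z(false-alarm rate) = z(0.069) = -1.4833
z(H) = z(FA) + d' = -1.4833 + 2.02 = 0.5367
hit rate = Φ(0.5367) = 0.7043

hit rate = 0.704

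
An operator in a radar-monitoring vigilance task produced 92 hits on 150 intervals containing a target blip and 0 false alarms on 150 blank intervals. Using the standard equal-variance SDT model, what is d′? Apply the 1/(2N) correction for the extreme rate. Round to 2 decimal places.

The false-alarm rate is 0/150 = 0, so apply the 1/(2N) correction: FA → 1/(2·150) = 0.00333.
z(H) = z(0.61333) = 0.288
z(FA) = z(0.00333) = -2.713
d' = 0.288 − (-2.713) = 3.001

d′ = 3.00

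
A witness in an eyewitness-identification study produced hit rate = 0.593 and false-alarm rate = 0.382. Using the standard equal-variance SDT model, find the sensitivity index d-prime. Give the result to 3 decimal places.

z(H) = z(0.593) = 0.2353
z(FA) = z(0.382) = -0.3002
d' = z(H) − z(FA) = 0.2353 − (-0.3002) = 0.5355

d-prime = 0.536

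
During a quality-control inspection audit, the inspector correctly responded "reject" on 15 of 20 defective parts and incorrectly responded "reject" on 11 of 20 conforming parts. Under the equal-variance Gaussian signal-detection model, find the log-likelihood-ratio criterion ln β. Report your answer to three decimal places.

H = 15/20 = 0.7500
FA = 11/20 = 0.5500
z(0.7500) = 0.6745, z(0.5500) = 0.1257
ln β = −½·[z(H)² − z(FA)²] = −0.5 × (0.4550 − 0.0158) = -0.2196

ln β = -0.220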